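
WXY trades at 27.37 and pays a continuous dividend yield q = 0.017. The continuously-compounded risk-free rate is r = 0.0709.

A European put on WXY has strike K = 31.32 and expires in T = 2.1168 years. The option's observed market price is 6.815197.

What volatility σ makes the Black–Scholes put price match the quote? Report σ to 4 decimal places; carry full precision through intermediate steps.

At σ = 0.4289 the Black–Scholes value reproduces the quote:
σ√T = 0.4289·√2.1168 = 0.624016
d₁ = (ln(S/K) + (r−q+σ²/2)T) / (σ√T) = (ln(27.37/31.32) + (0.0709−0.017+0.4289²/2)·2.1168) / 0.624016 = (-0.134809 + 0.308794) / 0.624016 = 0.278814
d₂ = d₁ − σ√T = 0.278814 − 0.624016 = -0.345203
e^{−rT} = 0.860638
e^{−qT} = 0.964654
N(−d₁) = 0.390194,  N(−d₂) = 0.635029
V = K·e^{−rT}·N(−d₂) − S·e^{−qT}·N(−d₁) = 17.117324 − 10.302127 = 6.815197 (matching the quote); vega is positive throughout, so no other σ reproduces this price

sigma = 0.4289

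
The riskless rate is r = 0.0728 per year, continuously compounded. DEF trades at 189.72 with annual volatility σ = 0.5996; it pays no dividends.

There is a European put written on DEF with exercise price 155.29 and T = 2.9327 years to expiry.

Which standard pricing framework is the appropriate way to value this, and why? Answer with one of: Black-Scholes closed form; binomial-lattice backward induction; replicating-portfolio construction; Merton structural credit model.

framework: Black-Scholes closed form

Key observation: a European claim on DEF (strike 155.29) — a lognormal (GBM) underlying with constant rate and volatility — has an exact closed-form value; no lattice or capital structure is involved.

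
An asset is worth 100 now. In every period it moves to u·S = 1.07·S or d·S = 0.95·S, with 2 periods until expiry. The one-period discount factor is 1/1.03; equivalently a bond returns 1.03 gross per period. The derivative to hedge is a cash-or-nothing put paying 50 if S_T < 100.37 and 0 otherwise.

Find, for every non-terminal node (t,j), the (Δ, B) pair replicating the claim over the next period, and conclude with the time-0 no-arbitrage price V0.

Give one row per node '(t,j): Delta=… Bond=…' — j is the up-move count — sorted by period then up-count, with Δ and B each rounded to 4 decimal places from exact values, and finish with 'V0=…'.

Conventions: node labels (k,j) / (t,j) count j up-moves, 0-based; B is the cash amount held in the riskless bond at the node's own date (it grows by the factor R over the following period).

(0,0): Delta=-1.3484 Bond=140.0802
(1,0): Delta=-4.3860 Bond=432.8479
(1,1): Delta=0.0000 Bond=0.0000
V0=5.2366

Arbitrage-free pricing uses the up-move probability p* = (R−d)/(u−d) = 0.6667, discounting each step at R = 1.03.
At maturity the claim pays: V(2,0)=50.0000, V(2,1)=0.0000, V(2,2)=0.0000
  t=1,j=0: stock 95.0000 → up 101.6500 (V=0.0000), down 90.2500 (V=50.0000). Price 16.1812; hedge Δ=-4.3860, bond B=432.8479.
  t=1,j=1: stock 107.0000 → up 114.4900 (V=0.0000), down 101.6500 (V=0.0000). Price 0.0000; hedge Δ=0.0000, bond B=0.0000.
  t=0,j=0: stock 100.0000 → up 107.0000 (V=0.0000), down 95.0000 (V=16.1812). Price 5.2366; hedge Δ=-1.3484, bond B=140.0802.
Verification: the root portfolio costs Δ(0,0)·S0 + B(0,0) = 5.2366, matching V0.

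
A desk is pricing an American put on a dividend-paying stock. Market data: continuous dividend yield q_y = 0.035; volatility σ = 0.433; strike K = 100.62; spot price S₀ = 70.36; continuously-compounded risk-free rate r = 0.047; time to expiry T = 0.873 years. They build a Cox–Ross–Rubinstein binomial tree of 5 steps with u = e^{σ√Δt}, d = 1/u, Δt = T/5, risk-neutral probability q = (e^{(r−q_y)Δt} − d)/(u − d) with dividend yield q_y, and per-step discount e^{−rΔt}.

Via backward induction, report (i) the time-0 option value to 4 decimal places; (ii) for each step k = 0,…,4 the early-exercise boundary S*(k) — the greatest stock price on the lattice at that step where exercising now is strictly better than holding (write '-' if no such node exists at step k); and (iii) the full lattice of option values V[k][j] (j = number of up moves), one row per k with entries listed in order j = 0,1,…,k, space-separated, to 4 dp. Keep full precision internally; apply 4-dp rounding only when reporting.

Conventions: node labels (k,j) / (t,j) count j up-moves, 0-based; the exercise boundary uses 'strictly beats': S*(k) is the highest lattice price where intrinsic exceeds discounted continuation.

price = 32.9326
boundary = - - 48.9973 58.7150 70.3600
tree:
32.9326
42.0677 22.8260
51.6227 31.6331 12.9228
59.7320 41.9050 20.1724 4.6659
66.4992 51.6227 30.2600 8.7224 0.0000
72.1464 59.7320 41.9050 16.3054 0.0000 0.0000

Δt=0.17460  u=1.19833  d=0.83449  q=0.46066  discount=0.99183
step 5 (expiry): payoffs max(K−S,0) = 72.1464 59.7320 41.9050 16.3054 0.0000 0.0000
step 4: (k=4,j=0): S=34.1208, K−S=66.4992, hold=65.8848 ⇒ V=66.4992 exercise | (k=4,j=1): S=48.9973, K−S=51.6227, hold=51.0989 ⇒ V=51.6227 exercise | (k=4,j=2): S=70.3600, K−S=30.2600, hold=29.8663 ⇒ V=30.2600 exercise | (k=4,j=3): S=101.0368, K−S=0.0000, hold=8.7224 ⇒ V=8.7224 continue | (k=4,j=4): S=145.0885, K−S=0.0000, hold=0.0000 ⇒ V=0.0000 continue  boundary S*=70.3600
step 3: (k=3,j=0): S=40.8880, K−S=59.7320, hold=59.1588 ⇒ V=59.7320 exercise | (k=3,j=1): S=58.7150, K−S=41.9050, hold=41.4404 ⇒ V=41.9050 exercise | (k=3,j=2): S=84.3146, K−S=16.3054, hold=20.1724 ⇒ V=20.1724 continue | (k=3,j=3): S=121.0755, K−S=0.0000, hold=4.6659 ⇒ V=4.6659 continue  boundary S*=58.7150
step 2: (k=2,j=0): S=48.9973, K−S=51.6227, hold=51.0989 ⇒ V=51.6227 exercise | (k=2,j=1): S=70.3600, K−S=30.2600, hold=31.6331 ⇒ V=31.6331 continue | (k=2,j=2): S=101.0368, K−S=0.0000, hold=12.9228 ⇒ V=12.9228 continue  boundary S*=48.9973
step 1: (k=1,j=0): S=58.7150, K−S=41.9050, hold=42.0677 ⇒ V=42.0677 continue | (k=1,j=1): S=84.3146, K−S=16.3054, hold=22.8260 ⇒ V=22.8260 continue  boundary S*=-
step 0: (k=0,j=0): S=70.3600, K−S=30.2600, hold=32.9326 ⇒ V=32.9326 continue  boundary S*=-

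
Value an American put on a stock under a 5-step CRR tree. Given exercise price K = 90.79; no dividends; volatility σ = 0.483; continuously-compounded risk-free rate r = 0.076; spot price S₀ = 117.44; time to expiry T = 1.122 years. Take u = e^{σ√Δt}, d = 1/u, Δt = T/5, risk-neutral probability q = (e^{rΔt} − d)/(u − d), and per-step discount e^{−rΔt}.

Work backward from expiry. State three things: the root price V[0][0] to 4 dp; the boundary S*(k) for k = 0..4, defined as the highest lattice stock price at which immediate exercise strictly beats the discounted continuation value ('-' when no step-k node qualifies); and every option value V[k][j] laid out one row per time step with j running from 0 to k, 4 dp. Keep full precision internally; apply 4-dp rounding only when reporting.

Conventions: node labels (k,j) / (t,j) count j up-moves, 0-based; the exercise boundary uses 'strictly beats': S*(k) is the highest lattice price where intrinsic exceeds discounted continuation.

price = 7.3358
boundary = - - - 59.1173 74.3159
tree:
7.3358
12.3281 2.1969
20.1559 4.3001 0.0000
31.6727 8.4166 0.0000 0.0000
43.7630 16.4741 0.0000 0.0000 0.0000
53.3806 31.6727 0.0000 0.0000 0.0000 0.0000

Δt=0.22440, u=1.25709, d=0.79549, q=0.48031, disc=e^(-rΔt)=0.98309
k=5 terminal: V=max(K-S,0) → 53.3806 31.6727 0.0000 0.0000 0.0000 0.0000
k=4: j=0 S=47.0270 intr=43.7630 cont=42.2277 V=43.7630[EX]; j=1 S=74.3159 intr=16.4741 cont=16.1816 V=16.4741[EX]; j=2 S=117.4400 intr=0.0000 cont=0.0000 V=0.0000[hold]; j=3 S=185.5882 intr=0.0000 cont=0.0000 V=0.0000[hold]; j=4 S=293.2815 intr=0.0000 cont=0.0000 V=0.0000[hold]  S*(4)=74.3159
k=3: j=0 S=59.1173 intr=31.6727 cont=30.1375 V=31.6727[EX]; j=1 S=93.4219 intr=0.0000 cont=8.4166 V=8.4166[hold]; j=2 S=147.6329 intr=0.0000 cont=0.0000 V=0.0000[hold]; j=3 S=233.3015 intr=0.0000 cont=0.0000 V=0.0000[hold]  S*(3)=59.1173
k=2: j=0 S=74.3159 intr=16.4741 cont=20.1559 V=20.1559[hold]; j=1 S=117.4400 intr=0.0000 cont=4.3001 V=4.3001[hold]; j=2 S=185.5882 intr=0.0000 cont=0.0000 V=0.0000[hold]  S*(2)=-
k=1: j=0 S=93.4219 intr=0.0000 cont=12.3281 V=12.3281[hold]; j=1 S=147.6329 intr=0.0000 cont=2.1969 V=2.1969[hold]  S*(1)=-
k=0: j=0 S=117.4400 intr=0.0000 cont=7.3358 V=7.3358[hold]  S*(0)=-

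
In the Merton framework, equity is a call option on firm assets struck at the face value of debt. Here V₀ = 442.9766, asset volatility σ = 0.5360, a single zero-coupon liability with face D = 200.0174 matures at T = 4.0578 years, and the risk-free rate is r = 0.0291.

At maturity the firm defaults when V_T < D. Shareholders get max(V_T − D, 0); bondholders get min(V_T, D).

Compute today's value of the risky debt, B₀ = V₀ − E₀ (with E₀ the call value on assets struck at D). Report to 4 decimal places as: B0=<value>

B0=146.9641

Equity is a call on the firm's assets struck at D = 200.0174:
d₁ = [ln(V₀/D) + (r + σ²/2)T] / (σ√T)
   = [ln(442.9766/200.0174) + (0.0291 + 0.5·0.5360²)·4.0578] / (0.5360·√4.0578)
   = [0.795113 + 0.700977] / 1.079717 = 1.385631
d₂ = d₁ − σ√T = 1.385631 − 1.079717 = 0.305913
N(d₁) = 0.917070,  N(d₂) = 0.620165,  e^(−rT) = 0.888623
E₀ = V₀·N(d₁) − D·e^(−rT)·N(d₂)
   = 442.9766·0.917070 − 200.0174·0.888623·0.620165 = 296.012487
B₀ = V₀ − E₀ = 442.9766 − 296.012487 = 146.964113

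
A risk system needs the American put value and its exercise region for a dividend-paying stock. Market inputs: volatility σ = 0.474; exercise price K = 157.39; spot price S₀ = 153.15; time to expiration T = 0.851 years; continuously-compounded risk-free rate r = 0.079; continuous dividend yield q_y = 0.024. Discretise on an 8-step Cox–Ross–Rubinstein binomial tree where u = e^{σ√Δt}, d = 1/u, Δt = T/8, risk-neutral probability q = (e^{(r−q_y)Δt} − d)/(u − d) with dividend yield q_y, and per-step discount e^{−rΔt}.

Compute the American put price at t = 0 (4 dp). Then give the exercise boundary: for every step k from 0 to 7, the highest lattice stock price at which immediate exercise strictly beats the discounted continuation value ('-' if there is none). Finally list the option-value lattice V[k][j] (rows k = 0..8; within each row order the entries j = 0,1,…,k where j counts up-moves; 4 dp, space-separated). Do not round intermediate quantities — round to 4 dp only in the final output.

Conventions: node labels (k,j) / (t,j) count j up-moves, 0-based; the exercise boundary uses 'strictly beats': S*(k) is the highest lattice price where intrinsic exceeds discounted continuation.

Δt=0.10637  u=1.16719  d=0.85676  q=0.48033  discount=0.99163
step 8 (expiry): payoffs max(K−S,0) = 112.9273 96.8174 74.8706 44.9718 4.2400 0.0000 0.0000 0.0000 0.0000
step 7: (k=7,j=0): S=51.8962, K−S=105.4938, hold=104.3090 ⇒ V=105.4938 exercise | (k=7,j=1): S=70.6995, K−S=86.6905, hold=85.5537 ⇒ V=86.6905 exercise | (k=7,j=2): S=96.3156, K−S=61.0744, hold=60.0029 ⇒ V=61.0744 exercise | (k=7,j=3): S=131.2130, K−S=26.1770, hold=25.1945 ⇒ V=26.1770 exercise | (k=7,j=4): S=178.7546, K−S=0.0000, hold=2.1850 ⇒ V=2.1850 continue | (k=7,j=5): S=243.5216, K−S=0.0000, hold=0.0000 ⇒ V=0.0000 continue | (k=7,j=6): S=331.7553, K−S=0.0000, hold=0.0000 ⇒ V=0.0000 continue | (k=7,j=7): S=451.9581, K−S=0.0000, hold=0.0000 ⇒ V=0.0000 continue  boundary S*=131.2130
step 6: (k=6,j=0): S=60.5726, K−S=96.8174, hold=95.6548 ⇒ V=96.8174 exercise | (k=6,j=1): S=82.5194, K−S=74.8706, hold=73.7638 ⇒ V=74.8706 exercise | (k=6,j=2): S=112.4182, K−S=44.9718, hold=43.9413 ⇒ V=44.9718 exercise | (k=6,j=3): S=153.1500, K−S=4.2400, hold=14.5303 ⇒ V=14.5303 continue | (k=6,j=4): S=208.6399, K−S=0.0000, hold=1.1260 ⇒ V=1.1260 continue | (k=6,j=5): S=284.2351, K−S=0.0000, hold=0.0000 ⇒ V=0.0000 continue | (k=6,j=6): S=387.2202, K−S=0.0000, hold=0.0000 ⇒ V=0.0000 continue  boundary S*=112.4182
step 5: (k=5,j=0): S=70.6995, K−S=86.6905, hold=85.5537 ⇒ V=86.6905 exercise | (k=5,j=1): S=96.3156, K−S=61.0744, hold=60.0029 ⇒ V=61.0744 exercise | (k=5,j=2): S=131.2130, K−S=26.1770, hold=30.0958 ⇒ V=30.0958 continue | (k=5,j=3): S=178.7546, K−S=0.0000, hold=8.0241 ⇒ V=8.0241 continue | (k=5,j=4): S=243.5216, K−S=0.0000, hold=0.5802 ⇒ V=0.5802 continue | (k=5,j=5): S=331.7553, K−S=0.0000, hold=0.0000 ⇒ V=0.0000 continue  boundary S*=96.3156
step 4: (k=4,j=0): S=82.5194, K−S=74.8706, hold=73.7638 ⇒ V=74.8706 exercise | (k=4,j=1): S=112.4182, K−S=44.9718, hold=45.8079 ⇒ V=45.8079 continue | (k=4,j=2): S=153.1500, K−S=4.2400, hold=19.3310 ⇒ V=19.3310 continue | (k=4,j=3): S=208.6399, K−S=0.0000, hold=4.4113 ⇒ V=4.4113 continue | (k=4,j=4): S=284.2351, K−S=0.0000, hold=0.2990 ⇒ V=0.2990 continue  boundary S*=82.5194
step 3: (k=3,j=0): S=96.3156, K−S=61.0744, hold=60.4012 ⇒ V=61.0744 exercise | (k=3,j=1): S=131.2130, K−S=26.1770, hold=32.8133 ⇒ V=32.8133 continue | (k=3,j=2): S=178.7546, K−S=0.0000, hold=12.0628 ⇒ V=12.0628 continue | (k=3,j=3): S=243.5216, K−S=0.0000, hold=2.4157 ⇒ V=2.4157 continue  boundary S*=96.3156
step 2: (k=2,j=0): S=112.4182, K−S=44.9718, hold=47.1023 ⇒ V=47.1023 continue | (k=2,j=1): S=153.1500, K−S=4.2400, hold=22.6550 ⇒ V=22.6550 continue | (k=2,j=2): S=208.6399, K−S=0.0000, hold=7.3668 ⇒ V=7.3668 continue  boundary S*=-
step 1: (k=1,j=0): S=131.2130, K−S=26.1770, hold=35.0636 ⇒ V=35.0636 continue | (k=1,j=1): S=178.7546, K−S=0.0000, hold=15.1835 ⇒ V=15.1835 continue  boundary S*=-
step 0: (k=0,j=0): S=153.1500, K−S=4.2400, hold=25.3011 ⇒ V=25.3011 continue  boundary S*=-

price = 25.3011
boundary = - - - 96.3156 82.5194 96.3156 112.4182 131.2130
tree:
25.3011
35.0636 15.1835
47.1023 22.6550 7.3668
61.0744 32.8133 12.0628 2.4157
74.8706 45.8079 19.3310 4.4113 0.2990
86.6905 61.0744 30.0958 8.0241 0.5802 0.0000
96.8174 74.8706 44.9718 14.5303 1.1260 0.0000 0.0000
105.4938 86.6905 61.0744 26.1770 2.1850 0.0000 0.0000 0.0000
112.9273 96.8174 74.8706 44.9718 4.2400 0.0000 0.0000 0.0000 0.0000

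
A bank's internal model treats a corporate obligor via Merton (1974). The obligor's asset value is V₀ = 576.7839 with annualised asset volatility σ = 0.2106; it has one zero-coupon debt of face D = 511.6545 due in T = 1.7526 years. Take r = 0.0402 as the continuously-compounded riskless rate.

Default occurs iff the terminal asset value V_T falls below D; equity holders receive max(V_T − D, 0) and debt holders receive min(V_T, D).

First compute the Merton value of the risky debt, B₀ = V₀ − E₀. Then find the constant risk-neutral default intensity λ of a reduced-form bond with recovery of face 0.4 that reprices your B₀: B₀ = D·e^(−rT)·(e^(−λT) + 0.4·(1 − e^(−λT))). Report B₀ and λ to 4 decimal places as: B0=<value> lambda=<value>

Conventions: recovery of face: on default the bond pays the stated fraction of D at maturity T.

B0=455.4446 lambda=0.0444

With assets at 576.7839 and a single debt payment of 511.6545 at 1.7526 years:
d₁ = [ln(V₀/D) + (r + σ²/2)T] / (σ√T)
   = [ln(576.7839/511.6545) + (0.0402 + 0.5·0.2106²)·1.7526] / (0.2106·√1.7526)
   = [0.119818 + 0.109320] / 0.278804 = 0.821861
d₂ = d₁ − σ√T = 0.821861 − 0.278804 = 0.543057
N(d₁) = 0.794422,  N(d₂) = 0.706455,  e^(−rT) = 0.931970
E₀ = V₀·N(d₁) − D·e^(−rT)·N(d₂)
   = 576.7839·0.794422 − 511.6545·0.931970·0.706455 = 121.339289
B₀ = V₀ − E₀ = 576.7839 − 121.339289 = 455.444611
e^(−λT) = (B₀·e^(rT)/D − 0.4)/(1 − 0.4) = (455.4446·1.072996/511.6545 − 0.4)/0.6 = 0.92519571
λ = −ln(0.92519571)/1.7526 = 0.044363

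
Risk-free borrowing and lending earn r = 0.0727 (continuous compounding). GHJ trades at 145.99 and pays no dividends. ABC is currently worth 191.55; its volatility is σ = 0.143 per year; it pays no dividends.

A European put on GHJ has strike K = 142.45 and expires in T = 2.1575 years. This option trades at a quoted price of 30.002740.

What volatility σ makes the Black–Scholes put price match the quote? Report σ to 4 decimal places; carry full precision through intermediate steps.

sigma = 0.5374

At σ = 0.5374 the Black–Scholes value reproduces the quote:
σ√T = 0.5374·√2.1575 = 0.789356
d₁ = (ln(S/K) + (r+σ²/2)T) / (σ√T) = (ln(145.99/142.45) + (0.0727+0.5374²/2)·2.1575) / 0.789356 = (0.024547 + 0.468392) / 0.789356 = 0.624482
d₂ = d₁ − σ√T = 0.624482 − 0.789356 = -0.164874
e^{−rT} = 0.854832
N(−d₁) = 0.266155,  N(−d₂) = 0.565478
V = K·e^{−rT}·N(−d₂) − S·N(−d₁) = 68.858776 − 38.856036 = 30.002740 (matching the quote); vega is positive throughout, so no other σ reproduces this price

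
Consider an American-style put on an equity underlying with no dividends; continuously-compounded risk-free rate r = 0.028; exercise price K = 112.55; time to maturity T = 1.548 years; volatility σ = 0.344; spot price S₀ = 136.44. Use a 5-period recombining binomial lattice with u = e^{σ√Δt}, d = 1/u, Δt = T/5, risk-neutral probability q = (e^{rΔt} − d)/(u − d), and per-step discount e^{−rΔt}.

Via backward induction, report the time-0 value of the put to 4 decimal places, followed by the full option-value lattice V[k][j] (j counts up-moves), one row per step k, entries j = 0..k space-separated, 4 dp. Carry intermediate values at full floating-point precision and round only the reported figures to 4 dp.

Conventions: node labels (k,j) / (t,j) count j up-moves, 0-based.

price = 8.9249
tree:
8.9249
14.6558 2.7517
23.3727 5.2860 0.0000
35.7148 10.1543 0.0000 0.0000
49.0998 19.5062 0.0000 0.0000 0.0000
60.1531 35.7148 0.0000 0.0000 0.0000 0.0000

Δt=0.30960  u=1.21095  d=0.82580  q=0.47490  discount=0.99137
step 5 (expiry): payoffs max(K−S,0) = 60.1531 35.7148 0.0000 0.0000 0.0000 0.0000
k=4: (k=4,j=0): S=63.4502, K−S=49.0998, hold=48.1284 ⇒ V=49.0998 exercise | (k=4,j=1): S=93.0438, K−S=19.5062, hold=18.5920 ⇒ V=19.5062 exercise | (k=4,j=2): S=136.4400, K−S=0.0000, hold=0.0000 ⇒ V=0.0000 continue | (k=4,j=3): S=200.0765, K−S=0.0000, hold=0.0000 ⇒ V=0.0000 continue | (k=4,j=4): S=293.3936, K−S=0.0000, hold=0.0000 ⇒ V=0.0000 continue
k=3: (k=3,j=0): S=76.8352, K−S=35.7148, hold=34.7434 ⇒ V=35.7148 exercise | (k=3,j=1): S=112.6716, K−S=0.0000, hold=10.1543 ⇒ V=10.1543 continue | (k=3,j=2): S=165.2224, K−S=0.0000, hold=0.0000 ⇒ V=0.0000 continue | (k=3,j=3): S=242.2832, K−S=0.0000, hold=0.0000 ⇒ V=0.0000 continue
k=2: (k=2,j=0): S=93.0438, K−S=19.5062, hold=23.3727 ⇒ V=23.3727 continue | (k=2,j=1): S=136.4400, K−S=0.0000, hold=5.2860 ⇒ V=5.2860 continue | (k=2,j=2): S=200.0765, K−S=0.0000, hold=0.0000 ⇒ V=0.0000 continue
k=1: (k=1,j=0): S=112.6716, K−S=0.0000, hold=14.6558 ⇒ V=14.6558 continue | (k=1,j=1): S=165.2224, K−S=0.0000, hold=2.7517 ⇒ V=2.7517 continue
k=0: (k=0,j=0): S=136.4400, K−S=0.0000, hold=8.9249 ⇒ V=8.9249 continue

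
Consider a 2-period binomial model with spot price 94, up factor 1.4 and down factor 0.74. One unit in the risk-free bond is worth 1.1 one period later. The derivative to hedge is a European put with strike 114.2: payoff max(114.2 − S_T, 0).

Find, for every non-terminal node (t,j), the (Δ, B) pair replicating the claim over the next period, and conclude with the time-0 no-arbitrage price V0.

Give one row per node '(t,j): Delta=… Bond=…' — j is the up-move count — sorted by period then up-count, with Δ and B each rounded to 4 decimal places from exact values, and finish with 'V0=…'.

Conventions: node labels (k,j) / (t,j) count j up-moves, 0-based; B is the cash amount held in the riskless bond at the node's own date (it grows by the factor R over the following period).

(0,0): Delta=-0.4402 Bond=58.9799
(1,0): Delta=-1.0000 Bond=103.8182
(1,1): Delta=-0.1936 Bond=32.4275
V0=17.6019

Arbitrage-free pricing uses the up-move probability p* = (R−d)/(u−d) = 0.5455, discounting each step at R = 1.1.
Payoffs at expiry: V(2,0)=62.7256, V(2,1)=16.8160, V(2,2)=0.0000
  t=1,j=0: stock 69.5600 → up 97.3840 (V=16.8160), down 51.4744 (V=62.7256). Price 34.2582; hedge Δ=-1.0000, bond B=103.8182.
  t=1,j=1: stock 131.6000 → up 184.2400 (V=0.0000), down 97.3840 (V=16.8160). Price 6.9488; hedge Δ=-0.1936, bond B=32.4275.
  t=0,j=0: stock 94.0000 → up 131.6000 (V=6.9488), down 69.5600 (V=34.2582). Price 17.6019; hedge Δ=-0.4402, bond B=58.9799.
Sanity check at the root: Δ(0,0)·S0 + B(0,0) reproduces V0 = 17.6019.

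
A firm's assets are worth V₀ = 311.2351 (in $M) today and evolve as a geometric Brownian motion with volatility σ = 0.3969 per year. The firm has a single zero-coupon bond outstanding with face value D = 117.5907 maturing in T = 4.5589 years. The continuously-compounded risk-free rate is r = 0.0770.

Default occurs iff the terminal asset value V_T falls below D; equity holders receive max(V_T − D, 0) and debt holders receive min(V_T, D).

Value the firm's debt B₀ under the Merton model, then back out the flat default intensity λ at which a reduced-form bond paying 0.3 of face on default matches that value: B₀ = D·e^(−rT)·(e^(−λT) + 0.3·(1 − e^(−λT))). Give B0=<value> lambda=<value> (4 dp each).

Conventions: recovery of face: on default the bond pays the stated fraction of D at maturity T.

Work the structural quantities from V₀ = 311.2351 against face 117.5907:
d₁ = [ln(V₀/D) + (r + σ²/2)T] / (σ√T)
   = [ln(311.2351/117.5907) + (0.0770 + 0.5·0.3969²)·4.5589] / (0.3969·√4.5589)
   = [0.973339 + 0.710116] / 0.847444 = 1.986508
d₂ = d₁ − σ√T = 1.986508 − 0.847444 = 1.139064
N(d₁) = 0.976512,  N(d₂) = 0.872662,  e^(−rT) = 0.703959
E₀ = V₀·N(d₁) − D·e^(−rT)·N(d₂)
   = 311.2351·0.976512 − 117.5907·0.703959·0.872662 = 231.686581
B₀ = V₀ − E₀ = 311.2351 − 231.686581 = 79.548519
e^(−λT) = (B₀·e^(rT)/D − 0.3)/(1 − 0.3) = (79.5485·1.420537/117.5907 − 0.3)/0.7 = 0.94424881
λ = −ln(0.94424881)/4.5589 = 0.012583

B0=79.5485 lambda=0.0126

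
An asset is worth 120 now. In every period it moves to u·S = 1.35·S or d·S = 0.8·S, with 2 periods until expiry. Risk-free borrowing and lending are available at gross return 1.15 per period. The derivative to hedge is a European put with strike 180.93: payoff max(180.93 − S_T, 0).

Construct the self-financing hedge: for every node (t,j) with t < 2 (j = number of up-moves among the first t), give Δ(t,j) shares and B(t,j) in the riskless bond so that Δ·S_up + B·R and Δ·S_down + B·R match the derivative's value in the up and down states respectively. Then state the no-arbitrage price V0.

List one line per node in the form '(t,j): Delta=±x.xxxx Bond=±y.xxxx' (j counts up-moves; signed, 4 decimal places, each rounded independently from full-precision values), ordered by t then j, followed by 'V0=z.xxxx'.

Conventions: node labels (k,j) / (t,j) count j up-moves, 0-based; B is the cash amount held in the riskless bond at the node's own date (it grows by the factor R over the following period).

Under the risk-neutral measure, an up-move has probability p* = (R−d)/(u−d) = 0.6364 and values discount at R = 1.15.
Expiry values: V(2,0)=104.1300, V(2,1)=51.3300, V(2,2)=0.0000
Node (1,0) S=96.0000: V=(p*·51.3300+(1−p*)·104.1300)/1.15=61.3304; Δ=(51.3300−104.1300)/(129.6000−76.8000)=-1.0000; B=V−Δ·S=157.3304
Node (1,1) S=162.0000: V=(p*·0.0000+(1−p*)·51.3300)/1.15=16.2308; Δ=(0.0000−51.3300)/(218.7000−129.6000)=-0.5761; B=V−Δ·S=109.5581
Node (0,0) S=120.0000: V=(p*·16.2308+(1−p*)·61.3304)/1.15=28.3745; Δ=(16.2308−61.3304)/(162.0000−96.0000)=-0.6833; B=V−Δ·S=110.3738
Verification: the root portfolio costs Δ(0,0)·S0 + B(0,0) = 28.3745, matching V0.

(0,0): Delta=-0.6833 Bond=110.3738
(1,0): Delta=-1.0000 Bond=157.3304
(1,1): Delta=-0.5761 Bond=109.5581
V0=28.3745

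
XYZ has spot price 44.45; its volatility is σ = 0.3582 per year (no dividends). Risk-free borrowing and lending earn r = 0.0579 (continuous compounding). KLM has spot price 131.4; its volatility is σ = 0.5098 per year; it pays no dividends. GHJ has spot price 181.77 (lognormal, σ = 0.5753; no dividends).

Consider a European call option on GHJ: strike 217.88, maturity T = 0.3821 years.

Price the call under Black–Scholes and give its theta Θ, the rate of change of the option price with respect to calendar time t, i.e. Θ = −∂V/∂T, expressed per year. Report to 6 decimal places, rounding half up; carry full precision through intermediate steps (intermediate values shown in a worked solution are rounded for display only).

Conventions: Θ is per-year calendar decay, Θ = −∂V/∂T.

price = 14.899347
Θ = -35.822724

σ√T = 0.5753·√0.3821 = 0.355617
d₁ = (ln(S/K) + (r+σ²/2)T) / (σ√T) = (ln(181.77/217.88) + (0.0579+0.5753²/2)·0.3821) / 0.355617 = (-0.181202 + 0.085355) / 0.355617 = -0.269523
d₂ = d₁ − σ√T = -0.269523 − 0.355617 = -0.625140
e^{−rT} = 0.978119
N(d₁) = 0.393764,  N(d₂) = 0.265940
Call price V = S·N(d₁) − K·e^{−rT}·N(d₂) = 71.574447 − 56.675100 = 14.899347
φ(d₁) = (1/√(2π))·e^{−d₁²/2} = 0.384712
Θ = −S·φ(d₁)·σ/(2√T) − r·K·e^{−rT}·N(d₂) = −32.541235 − 3.281488 = -35.822724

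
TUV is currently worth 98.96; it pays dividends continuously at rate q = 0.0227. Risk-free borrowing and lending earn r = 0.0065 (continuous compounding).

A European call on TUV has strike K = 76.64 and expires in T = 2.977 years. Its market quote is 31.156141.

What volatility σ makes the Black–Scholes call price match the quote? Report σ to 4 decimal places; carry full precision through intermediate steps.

sigma = 0.3786

At σ = 0.3786 the Black–Scholes value reproduces the quote:
σ√T = 0.3786·√2.977 = 0.653236
d₁ = (ln(S/K) + (r−q+σ²/2)T) / (σ√T) = (ln(98.96/76.64) + (0.0065−0.0227+0.3786²/2)·2.977) / 0.653236 = (0.255597 + 0.165131) / 0.653236 = 0.644067
d₂ = d₁ − σ√T = 0.644067 − 0.653236 = -0.009169
e^{−rT} = 0.980836
e^{−qT} = 0.934655
N(d₁) = 0.740234,  N(d₂) = 0.496342
V = S·e^{−qT}·N(d₁) − K·e^{−rT}·N(d₂) = 68.466800 − 37.310659 = 31.156141 (equal to the quote); since ∂V/∂σ > 0 for all σ, the implied volatility is unique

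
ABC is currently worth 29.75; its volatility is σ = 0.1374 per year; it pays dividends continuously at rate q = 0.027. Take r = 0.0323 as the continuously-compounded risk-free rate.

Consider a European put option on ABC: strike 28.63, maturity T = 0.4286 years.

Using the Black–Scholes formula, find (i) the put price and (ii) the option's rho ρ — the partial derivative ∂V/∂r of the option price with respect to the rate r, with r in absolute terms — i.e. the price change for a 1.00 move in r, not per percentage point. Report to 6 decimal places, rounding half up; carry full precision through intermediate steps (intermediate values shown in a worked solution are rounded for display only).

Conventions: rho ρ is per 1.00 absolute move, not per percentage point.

σ√T = 0.1374·√0.4286 = 0.089952
d₁ = (ln(S/K) + (r−q+σ²/2)T) / (σ√T) = (ln(29.75/28.63) + (0.0323−0.027+0.1374²/2)·0.4286) / 0.089952 = (0.038374 + 0.006317) / 0.089952 = 0.496833
d₂ = d₁ − σ√T = 0.496833 − 0.089952 = 0.406880
e^{−rT} = 0.986252
e^{−qT} = 0.988495
N(−d₁) = 0.309653,  N(−d₂) = 0.342048
Put price V = K·e^{−rT}·N(−d₂) − S·e^{−qT}·N(−d₁) = 9.658196 − 9.106200 = 0.551996
ρ = −K·T·e^{−rT}·N(−d₂) = -4.139503

price = 0.551996
ρ = -4.139503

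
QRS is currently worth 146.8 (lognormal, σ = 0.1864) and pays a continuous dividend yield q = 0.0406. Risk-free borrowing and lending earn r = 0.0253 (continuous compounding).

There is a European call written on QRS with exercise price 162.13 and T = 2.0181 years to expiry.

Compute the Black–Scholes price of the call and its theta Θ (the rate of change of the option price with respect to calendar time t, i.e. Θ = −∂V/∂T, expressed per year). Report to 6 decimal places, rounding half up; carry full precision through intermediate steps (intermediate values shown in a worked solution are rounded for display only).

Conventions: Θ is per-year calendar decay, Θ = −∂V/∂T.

σ√T = 0.1864·√2.0181 = 0.264800
d₁ = (ln(S/K) + (r−q+σ²/2)T) / (σ√T) = (ln(146.8/162.13) + (0.0253−0.0406+0.1864²/2)·2.0181) / 0.264800 = (-0.099327 + 0.004182) / 0.264800 = -0.359309
d₂ = d₁ − σ√T = -0.359309 − 0.264800 = -0.624109
e^{−rT} = 0.950224
e^{−qT} = 0.921332
N(d₁) = 0.359682,  N(d₂) = 0.266278
Call price V = S·e^{−qT}·N(d₁) − K·e^{−rT}·N(d₂) = 48.647532 − 41.022741 = 7.624792
φ(d₁) = (1/√(2π))·e^{−d₁²/2} = 0.374004
Θ = −S·e^{−qT}·φ(d₁)·σ/(2√T) + q·S·e^{−qT}·N(d₁) − r·K·e^{−rT}·N(d₂) = −3.318658 + 1.975090 − 1.037875 = -2.381443

price = 7.624792
Θ = -2.381443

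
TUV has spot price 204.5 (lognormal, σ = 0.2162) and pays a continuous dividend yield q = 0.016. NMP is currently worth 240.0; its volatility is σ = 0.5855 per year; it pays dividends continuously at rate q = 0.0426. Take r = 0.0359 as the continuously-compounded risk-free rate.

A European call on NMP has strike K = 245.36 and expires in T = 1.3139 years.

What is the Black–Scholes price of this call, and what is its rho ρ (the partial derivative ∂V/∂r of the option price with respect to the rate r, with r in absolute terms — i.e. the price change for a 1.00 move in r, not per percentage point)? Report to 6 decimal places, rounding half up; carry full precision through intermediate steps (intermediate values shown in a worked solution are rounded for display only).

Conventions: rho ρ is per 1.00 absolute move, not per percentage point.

price = 57.076632
ρ = 108.058641

σ√T = 0.5855·√1.3139 = 0.671132
d₁ = (ln(S/K) + (r−q+σ²/2)T) / (σ√T) = (ln(240.0/245.36) + (0.0359−0.0426+0.5855²/2)·1.3139) / 0.671132 = (-0.022088 + 0.216406) / 0.671132 = 0.289538
d₂ = d₁ − σ√T = 0.289538 − 0.671132 = -0.381594
e^{−rT} = 0.953926
e^{−qT} = 0.945565
N(d₁) = 0.613915,  N(d₂) = 0.351381
Call price V = S·e^{−qT}·N(d₁) − K·e^{−rT}·N(d₂) = 139.319299 − 82.242667 = 57.076632
ρ = K·T·e^{−rT}·N(d₂) = 108.058641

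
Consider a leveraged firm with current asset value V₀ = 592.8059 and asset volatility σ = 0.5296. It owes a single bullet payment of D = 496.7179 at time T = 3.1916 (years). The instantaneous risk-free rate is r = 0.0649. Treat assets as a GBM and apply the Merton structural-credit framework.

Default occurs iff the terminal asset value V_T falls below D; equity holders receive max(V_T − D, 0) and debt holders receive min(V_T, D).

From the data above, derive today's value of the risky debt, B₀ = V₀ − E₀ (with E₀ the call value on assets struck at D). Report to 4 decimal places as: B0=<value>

B0=303.5430

Work the structural quantities from V₀ = 592.8059 against face 496.7179:
d₁ = [ln(V₀/D) + (r + σ²/2)T] / (σ√T)
   = [ln(592.8059/496.7179) + (0.0649 + 0.5·0.5296²)·3.1916] / (0.5296·√3.1916)
   = [0.176845 + 0.654719] / 0.946133 = 0.878908
d₂ = d₁ − σ√T = 0.878908 − 0.946133 = -0.067225
N(d₁) = 0.810274,  N(d₂) = 0.473201,  e^(−rT) = 0.812910
E₀ = V₀·N(d₁) − D·e^(−rT)·N(d₂)
   = 592.8059·0.810274 − 496.7179·0.812910·0.473201 = 289.262949
B₀ = V₀ − E₀ = 592.8059 − 289.262949 = 303.542951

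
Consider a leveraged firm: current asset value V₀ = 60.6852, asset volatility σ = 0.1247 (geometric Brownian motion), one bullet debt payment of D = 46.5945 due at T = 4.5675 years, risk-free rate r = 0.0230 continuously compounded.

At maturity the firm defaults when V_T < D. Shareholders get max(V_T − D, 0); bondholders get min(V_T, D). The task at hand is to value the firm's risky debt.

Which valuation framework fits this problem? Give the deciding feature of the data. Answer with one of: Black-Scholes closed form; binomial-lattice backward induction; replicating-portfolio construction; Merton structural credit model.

framework: Merton structural credit model

Key observation: the question is about default risk generated by asset-value dynamics against a debt face of 46.5945 — the structural framework prices exactly that.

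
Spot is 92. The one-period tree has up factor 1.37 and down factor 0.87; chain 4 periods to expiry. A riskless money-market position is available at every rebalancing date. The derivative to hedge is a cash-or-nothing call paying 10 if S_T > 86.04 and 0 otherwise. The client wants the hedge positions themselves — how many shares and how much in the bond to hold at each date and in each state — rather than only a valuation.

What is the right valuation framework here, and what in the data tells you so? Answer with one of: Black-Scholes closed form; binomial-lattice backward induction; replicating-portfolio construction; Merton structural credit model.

Key observation: the deliverable is the dynamic trading strategy on the 4-step tree (spot 92, moves 1.37 and 0.87), so the valuation must go through the node-by-node replicating-portfolio solve.

framework: replicating-portfolio construction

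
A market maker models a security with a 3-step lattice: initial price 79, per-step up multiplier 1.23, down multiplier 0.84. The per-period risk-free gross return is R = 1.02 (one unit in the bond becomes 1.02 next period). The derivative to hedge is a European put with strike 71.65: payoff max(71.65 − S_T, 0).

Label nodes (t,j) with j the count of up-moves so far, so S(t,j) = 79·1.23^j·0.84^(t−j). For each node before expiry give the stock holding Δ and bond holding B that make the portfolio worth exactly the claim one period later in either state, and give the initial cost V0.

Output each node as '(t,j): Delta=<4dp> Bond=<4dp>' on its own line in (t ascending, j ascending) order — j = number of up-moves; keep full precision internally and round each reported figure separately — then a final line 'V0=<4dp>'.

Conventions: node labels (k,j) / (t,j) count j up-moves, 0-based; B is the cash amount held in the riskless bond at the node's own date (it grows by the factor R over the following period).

No-arbitrage ⇒ martingale measure with p* = (R−d)/(u−d) = 0.4615.
Expiry values: V(3,0)=24.8264, V(3,1)=3.0868, V(3,2)=0.0000, V(3,3)=0.0000
Node (2,0) S=55.7424: V=(p*·3.0868+(1−p*)·24.8264)/1.02=14.5027; Δ=(3.0868−24.8264)/(68.5632−46.8236)=-1.0000; B=V−Δ·S=70.2451
Node (2,1) S=81.6228: V=(p*·0.0000+(1−p*)·3.0868)/1.02=1.6296; Δ=(0.0000−3.0868)/(100.3960−68.5632)=-0.0970; B=V−Δ·S=9.5446
Node (2,2) S=119.5191: V=(p*·0.0000+(1−p*)·0.0000)/1.02=0.0000; Δ=(0.0000−0.0000)/(147.0085−100.3960)=0.0000; B=V−Δ·S=0.0000
Node (1,0) S=66.3600: V=(p*·1.6296+(1−p*)·14.5027)/1.02=8.3934; Δ=(1.6296−14.5027)/(81.6228−55.7424)=-0.4974; B=V−Δ·S=41.4014
Node (1,1) S=97.1700: V=(p*·0.0000+(1−p*)·1.6296)/1.02=0.8602; Δ=(0.0000−1.6296)/(119.5191−81.6228)=-0.0430; B=V−Δ·S=5.0386
Node (0,0) S=79.0000: V=(p*·0.8602+(1−p*)·8.3934)/1.02=4.8201; Δ=(0.8602−8.3934)/(97.1700−66.3600)=-0.2445; B=V−Δ·S=24.1359
Sanity check at the root: Δ(0,0)·S0 + B(0,0) reproduces V0 = 4.8201.

(0,0): Delta=-0.2445 Bond=24.1359
(1,0): Delta=-0.4974 Bond=41.4014
(1,1): Delta=-0.0430 Bond=5.0386
(2,0): Delta=-1.0000 Bond=70.2451
(2,1): Delta=-0.0970 Bond=9.5446
(2,2): Delta=0.0000 Bond=0.0000
V0=4.8201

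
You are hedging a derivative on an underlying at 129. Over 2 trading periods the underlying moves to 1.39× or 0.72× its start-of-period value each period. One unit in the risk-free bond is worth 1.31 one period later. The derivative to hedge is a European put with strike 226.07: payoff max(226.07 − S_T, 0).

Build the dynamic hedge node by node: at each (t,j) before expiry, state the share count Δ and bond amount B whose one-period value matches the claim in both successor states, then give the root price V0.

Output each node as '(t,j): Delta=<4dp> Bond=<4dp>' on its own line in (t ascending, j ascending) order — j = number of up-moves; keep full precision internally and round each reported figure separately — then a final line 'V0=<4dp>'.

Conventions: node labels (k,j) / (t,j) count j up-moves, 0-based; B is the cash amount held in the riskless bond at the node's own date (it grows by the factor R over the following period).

Since d<R<u, set p* = (R−d)/(u−d) = 0.8806; price each node as the discounted p*-expectation of its children.
Payoffs at expiry: V(2,0)=159.1964, V(2,1)=96.9668, V(2,2)=0.0000
(1,0): S=92.8800. Δ = (V_up−V_dn)/(S_up−S_dn) = (96.9668−159.1964)/(129.1032−66.8736) = -1.0000. V = [p*·96.9668 + (1−p*)·159.1964]/1.31 = 79.6925. B = V − Δ·S = 172.5725.
(1,1): S=179.3100. Δ = (V_up−V_dn)/(S_up−S_dn) = (0.0000−96.9668)/(249.2409−129.1032) = -0.8071. V = [p*·0.0000 + (1−p*)·96.9668]/1.31 = 8.8383. B = V − Δ·S = 153.5648.
(0,0): S=129.0000. Δ = (V_up−V_dn)/(S_up−S_dn) = (8.8383−79.6925)/(179.3100−92.8800) = -0.8198. V = [p*·8.8383 + (1−p*)·79.6925]/1.31 = 13.2049. B = V − Δ·S = 118.9576.
As a check, the time-0 holding Δ(0,0)·S0 + B(0,0) comes to 13.2049 — exactly V0.

(0,0): Delta=-0.8198 Bond=118.9576
(1,0): Delta=-1.0000 Bond=172.5725
(1,1): Delta=-0.8071 Bond=153.5648
V0=13.2049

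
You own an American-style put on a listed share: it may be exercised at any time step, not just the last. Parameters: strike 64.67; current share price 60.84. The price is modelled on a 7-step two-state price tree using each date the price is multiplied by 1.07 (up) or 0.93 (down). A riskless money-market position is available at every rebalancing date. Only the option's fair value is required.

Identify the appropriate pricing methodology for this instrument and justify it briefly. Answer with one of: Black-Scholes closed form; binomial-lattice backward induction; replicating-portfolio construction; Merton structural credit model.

Key observation: with exercise allowed before expiry on a discrete up/down model (7 steps from spot 60.84), the strike-64.67 put's value must be rolled back through the tree testing early exercise at each node.

framework: binomial-lattice backward induction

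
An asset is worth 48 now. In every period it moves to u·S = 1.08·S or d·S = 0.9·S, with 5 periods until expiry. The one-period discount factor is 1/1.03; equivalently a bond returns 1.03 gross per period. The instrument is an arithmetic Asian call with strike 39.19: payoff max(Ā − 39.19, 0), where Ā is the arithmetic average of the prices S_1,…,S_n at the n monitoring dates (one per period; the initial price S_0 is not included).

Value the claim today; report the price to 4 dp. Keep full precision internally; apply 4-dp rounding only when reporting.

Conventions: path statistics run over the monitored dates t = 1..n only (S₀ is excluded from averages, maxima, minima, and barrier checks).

Under the martingale measure an up-move has probability p* = 0.7222; value the claim as the probability-weighted average of per-path payoffs, discounted 5 periods at R = 1.03.
Enumerate all 2^5 = 32 price paths (U = up ×1.08, D = down ×0.9); each path with k up-moves has probability p*^k·(1−p*)^(5−k).
DDDDD: Ā=35.3817, payoff=0.0000, prob=0.001654
UDDDD: Ā=42.4580, payoff=3.2680, prob=0.004300
DUDDD: Ā=40.7300, payoff=1.5400, prob=0.004300
UUDDD: Ā=48.8760, payoff=9.6860, prob=0.011180
DDUDD: Ā=39.1748, payoff=0.0000, prob=0.004300
UDUDD: Ā=47.0098, payoff=7.8198, prob=0.011180
DUUDD: Ā=45.2818, payoff=6.0918, prob=0.011180
UUUDD: Ā=54.3381, payoff=15.1481, prob=0.029067
DDDUD: Ā=37.7751, payoff=0.0000, prob=0.004300
UDDUD: Ā=45.3301, payoff=6.1401, prob=0.011180
DUDUD: Ā=43.6021, payoff=4.4121, prob=0.011180
UUDUD: Ā=52.3226, payoff=13.1326, prob=0.029067
DDUUD: Ā=42.0469, payoff=2.8569, prob=0.011180
UDUUD: Ā=50.4563, payoff=11.2663, prob=0.029067
DUUUD: Ā=48.7283, payoff=9.5383, prob=0.029067
UUUUD: Ā=58.4740, payoff=19.2840, prob=0.075575
DDDDU: Ā=36.5154, payoff=0.0000, prob=0.004300
UDDDU: Ā=43.8185, payoff=4.6285, prob=0.011180
DUDDU: Ā=42.0905, payoff=2.9005, prob=0.011180
UUDDU: Ā=50.5086, payoff=11.3186, prob=0.029067
DDUDU: Ā=40.5353, payoff=1.3453, prob=0.011180
UDUDU: Ā=48.6423, payoff=9.4523, prob=0.029067
DUUDU: Ā=46.9143, payoff=7.7243, prob=0.029067
UUUDU: Ā=56.2972, payoff=17.1072, prob=0.075575
DDDUU: Ā=39.1356, payoff=0.0000, prob=0.011180
UDDUU: Ā=46.9627, payoff=7.7727, prob=0.029067
DUDUU: Ā=45.2347, payoff=6.0447, prob=0.029067
UUDUU: Ā=54.2817, payoff=15.0917, prob=0.075575
DDUUU: Ā=43.6795, payoff=4.4895, prob=0.029067
UDUUU: Ā=52.4154, payoff=13.2254, prob=0.075575
DUUUU: Ā=50.6874, payoff=11.4974, prob=0.075575
UUUUU: Ā=60.8249, payoff=21.6349, prob=0.196496
Price = Σ prob·payoff / R^5 = 13.331291 / 1.159274 = 11.4997

price = 11.4997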